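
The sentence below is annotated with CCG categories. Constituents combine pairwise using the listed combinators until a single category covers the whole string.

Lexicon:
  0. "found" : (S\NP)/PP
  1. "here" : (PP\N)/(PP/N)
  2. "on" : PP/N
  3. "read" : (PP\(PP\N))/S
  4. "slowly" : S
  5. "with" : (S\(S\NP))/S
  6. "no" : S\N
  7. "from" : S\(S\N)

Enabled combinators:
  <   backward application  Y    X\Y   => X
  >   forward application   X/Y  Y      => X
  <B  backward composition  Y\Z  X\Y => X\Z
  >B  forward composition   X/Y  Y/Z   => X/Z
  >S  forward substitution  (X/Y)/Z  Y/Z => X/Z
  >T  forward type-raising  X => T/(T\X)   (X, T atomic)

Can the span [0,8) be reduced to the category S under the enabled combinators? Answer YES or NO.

YES

[0,8] S   <
  [0,5] S\NP   >
    [0,1] "found" : (S\NP)/PP
    [1,5] PP   <
      [1,3] PP\N   >
        [1,2] "here" : (PP\N)/(PP/N)
        [2,3] "on" : PP/N
      [3,5] PP\(PP\N)   >
        [3,4] "read" : (PP\(PP\N))/S
        [4,5] "slowly" : S
  [5,8] S\(S\NP)   >
    [5,6] "with" : (S\(S\NP))/S
    [6,8] S   <
      [6,7] "no" : S\N
      [7,8] "from" : S\(S\N)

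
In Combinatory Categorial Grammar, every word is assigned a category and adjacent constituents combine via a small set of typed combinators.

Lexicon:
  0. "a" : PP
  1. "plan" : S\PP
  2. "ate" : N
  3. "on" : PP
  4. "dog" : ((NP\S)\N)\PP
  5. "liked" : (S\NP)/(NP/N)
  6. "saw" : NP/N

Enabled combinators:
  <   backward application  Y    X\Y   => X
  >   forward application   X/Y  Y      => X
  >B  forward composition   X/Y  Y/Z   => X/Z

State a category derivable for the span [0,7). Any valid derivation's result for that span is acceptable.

[0,7] S   <
  [0,5] NP   <
    [0,2] S   <
      [0,1] "a" : PP
      [1,2] "plan" : S\PP
    [2,5] NP\S   <
      [2,3] "ate" : N
      [3,5] (NP\S)\N   <
        [3,4] "on" : PP
        [4,5] "dog" : ((NP\S)\N)\PP
  [5,7] S\NP   >
    [5,6] "liked" : (S\NP)/(NP/N)
    [6,7] "saw" : NP/N

S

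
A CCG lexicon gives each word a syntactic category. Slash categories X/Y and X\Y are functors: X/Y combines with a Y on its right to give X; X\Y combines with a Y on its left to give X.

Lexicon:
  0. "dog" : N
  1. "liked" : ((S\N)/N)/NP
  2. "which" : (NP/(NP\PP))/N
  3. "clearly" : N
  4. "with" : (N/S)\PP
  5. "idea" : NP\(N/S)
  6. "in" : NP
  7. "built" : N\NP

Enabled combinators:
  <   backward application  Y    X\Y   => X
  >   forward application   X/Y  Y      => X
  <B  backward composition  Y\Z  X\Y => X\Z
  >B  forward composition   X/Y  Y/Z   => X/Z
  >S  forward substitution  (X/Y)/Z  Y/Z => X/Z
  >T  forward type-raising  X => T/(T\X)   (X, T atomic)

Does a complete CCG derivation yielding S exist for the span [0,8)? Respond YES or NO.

[0,8] S   <
  [0,1] "dog" : N
  [1,8] S\N   >
    [1,6] (S\N)/N   >
      [1,2] "liked" : ((S\N)/N)/NP
      [2,6] NP   >
        [2,4] NP/(NP\PP)   >
          [2,3] "which" : (NP/(NP\PP))/N
          [3,4] "clearly" : N
        [4,6] NP\PP   <B
          [4,5] "with" : (N/S)\PP
          [5,6] "idea" : NP\(N/S)
    [6,8] N   >
      [6,7] N/(N\NP)   >T
        [6,7] "in" : NP
      [7,8] "built" : N\NP

YES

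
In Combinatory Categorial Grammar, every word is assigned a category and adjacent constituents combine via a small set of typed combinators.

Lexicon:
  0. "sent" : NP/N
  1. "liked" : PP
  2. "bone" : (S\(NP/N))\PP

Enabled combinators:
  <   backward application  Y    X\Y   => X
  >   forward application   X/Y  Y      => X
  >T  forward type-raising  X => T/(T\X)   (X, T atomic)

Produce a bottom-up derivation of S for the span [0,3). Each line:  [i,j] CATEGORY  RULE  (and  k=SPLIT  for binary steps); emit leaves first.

[0,1] NP/N  lex  "sent"
[1,2] PP  lex  "liked"
[2,3] (S\(NP/N))\PP  lex  "bone"
[1,3] S\(NP/N)  <  k=2
[0,3] S  <  k=1

[0,3] S   <
  [0,1] "sent" : NP/N
  [1,3] S\(NP/N)   <
    [1,2] "liked" : PP
    [2,3] "bone" : (S\(NP/N))\PP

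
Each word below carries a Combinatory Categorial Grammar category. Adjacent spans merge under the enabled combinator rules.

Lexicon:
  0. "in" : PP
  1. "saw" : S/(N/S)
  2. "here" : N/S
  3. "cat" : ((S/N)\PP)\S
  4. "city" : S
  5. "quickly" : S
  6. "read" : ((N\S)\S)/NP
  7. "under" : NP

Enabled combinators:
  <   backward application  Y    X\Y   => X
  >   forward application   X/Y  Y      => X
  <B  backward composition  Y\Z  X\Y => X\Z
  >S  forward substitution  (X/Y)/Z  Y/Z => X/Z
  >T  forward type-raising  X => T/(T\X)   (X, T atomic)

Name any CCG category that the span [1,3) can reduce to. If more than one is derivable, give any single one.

[0,8] S   >
  [0,4] S/N   <
    [0,1] "in" : PP
    [1,4] (S/N)\PP   <
      [1,3] S   >
        [1,2] "saw" : S/(N/S)
        [2,3] "here" : N/S
      [3,4] "cat" : ((S/N)\PP)\S
  [4,8] N   <
    [4,5] "city" : S
    [5,8] N\S   <
      [5,6] "quickly" : S
      [6,8] (N\S)\S   >
        [6,7] "read" : ((N\S)\S)/NP
        [7,8] "under" : NP

S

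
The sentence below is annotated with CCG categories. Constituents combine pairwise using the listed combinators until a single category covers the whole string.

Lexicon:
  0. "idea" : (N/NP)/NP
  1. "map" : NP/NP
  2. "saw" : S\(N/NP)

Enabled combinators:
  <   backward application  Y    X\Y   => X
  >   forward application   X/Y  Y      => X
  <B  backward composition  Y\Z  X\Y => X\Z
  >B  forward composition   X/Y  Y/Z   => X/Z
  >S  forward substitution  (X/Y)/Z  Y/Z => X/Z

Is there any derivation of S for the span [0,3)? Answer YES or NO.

[0,3] S   <
  [0,2] N/NP   >S
    [0,1] "idea" : (N/NP)/NP
    [1,2] "map" : NP/NP
  [2,3] "saw" : S\(N/NP)

YES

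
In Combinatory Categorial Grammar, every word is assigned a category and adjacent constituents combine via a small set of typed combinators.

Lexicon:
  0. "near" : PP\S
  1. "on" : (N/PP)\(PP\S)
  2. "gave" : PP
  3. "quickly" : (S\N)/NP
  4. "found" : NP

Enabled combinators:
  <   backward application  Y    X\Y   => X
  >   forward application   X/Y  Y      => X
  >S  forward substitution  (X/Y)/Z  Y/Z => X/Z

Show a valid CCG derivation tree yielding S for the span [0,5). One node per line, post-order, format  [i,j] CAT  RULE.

[0,1] PP\S  lex  "near"
[1,2] (N/PP)\(PP\S)  lex  "on"
[0,2] N/PP  <  k=1
[2,3] PP  lex  "gave"
[0,3] N  >  k=2
[3,4] (S\N)/NP  lex  "quickly"
[4,5] NP  lex  "found"
[3,5] S\N  >  k=4
[0,5] S  <  k=3

[0,5] S   <
  [0,3] N   >
    [0,2] N/PP   <
      [0,1] "near" : PP\S
      [1,2] "on" : (N/PP)\(PP\S)
    [2,3] "gave" : PP
  [3,5] S\N   >
    [3,4] "quickly" : (S\N)/NP
    [4,5] "found" : NP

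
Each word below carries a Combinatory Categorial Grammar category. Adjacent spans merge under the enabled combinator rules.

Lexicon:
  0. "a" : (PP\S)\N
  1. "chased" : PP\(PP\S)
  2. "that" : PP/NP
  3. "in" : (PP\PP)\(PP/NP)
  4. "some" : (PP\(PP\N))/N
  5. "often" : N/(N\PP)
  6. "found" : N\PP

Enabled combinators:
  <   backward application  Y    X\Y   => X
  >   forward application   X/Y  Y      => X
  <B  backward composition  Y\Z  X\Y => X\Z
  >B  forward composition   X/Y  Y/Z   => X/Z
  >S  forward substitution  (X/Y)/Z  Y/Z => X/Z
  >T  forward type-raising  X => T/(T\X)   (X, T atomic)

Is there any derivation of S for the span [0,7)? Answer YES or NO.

NO

(PP\S)\N PP\(PP\S) PP/NP (PP\PP)\(PP/NP) (PP\(PP\N))/N N/(N\PP) N\PP
CKY chart[0,7] = {N/(N\PP), NP/(NP\PP), PP, PP/(PP\PP), S/(S\PP)}; S ∉ chart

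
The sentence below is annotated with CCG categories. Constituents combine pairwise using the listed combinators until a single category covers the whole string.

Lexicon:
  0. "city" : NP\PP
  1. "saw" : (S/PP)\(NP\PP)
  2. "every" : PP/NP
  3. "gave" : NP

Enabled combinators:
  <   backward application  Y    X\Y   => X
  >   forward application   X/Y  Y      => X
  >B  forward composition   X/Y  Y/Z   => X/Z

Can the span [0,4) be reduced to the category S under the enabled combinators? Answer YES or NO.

[0,4] S   >
  [0,2] S/PP   <
    [0,1] "city" : NP\PP
    [1,2] "saw" : (S/PP)\(NP\PP)
  [2,4] PP   >
    [2,3] "every" : PP/NP
    [3,4] "gave" : NP

YES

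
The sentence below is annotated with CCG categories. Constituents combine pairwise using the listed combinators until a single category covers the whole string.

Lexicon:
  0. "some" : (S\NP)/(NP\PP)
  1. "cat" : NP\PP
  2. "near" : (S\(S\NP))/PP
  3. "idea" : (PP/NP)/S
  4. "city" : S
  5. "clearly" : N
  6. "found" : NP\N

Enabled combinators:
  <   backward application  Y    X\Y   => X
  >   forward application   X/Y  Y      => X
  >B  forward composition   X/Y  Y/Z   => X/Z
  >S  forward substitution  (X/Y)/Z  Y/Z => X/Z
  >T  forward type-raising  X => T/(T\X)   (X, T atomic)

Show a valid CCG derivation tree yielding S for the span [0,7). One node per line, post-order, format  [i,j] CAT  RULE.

[0,7] S   <
  [0,2] S\NP   >
    [0,1] "some" : (S\NP)/(NP\PP)
    [1,2] "cat" : NP\PP
  [2,7] S\(S\NP)   >
    [2,3] "near" : (S\(S\NP))/PP
    [3,7] PP   >
      [3,5] PP/NP   >
        [3,4] "idea" : (PP/NP)/S
        [4,5] "city" : S
      [5,7] NP   <
        [5,6] "clearly" : N
        [6,7] "found" : NP\N

[0,1] (S\NP)/(NP\PP)  lex  "some"
[1,2] NP\PP  lex  "cat"
[0,2] S\NP  >  k=1
[2,3] (S\(S\NP))/PP  lex  "near"
[3,4] (PP/NP)/S  lex  "idea"
[4,5] S  lex  "city"
[3,5] PP/NP  >  k=4
[5,6] N  lex  "clearly"
[6,7] NP\N  lex  "found"
[5,7] NP  <  k=6
[3,7] PP  >  k=5
[2,7] S\(S\NP)  >  k=3
[0,7] S  <  k=2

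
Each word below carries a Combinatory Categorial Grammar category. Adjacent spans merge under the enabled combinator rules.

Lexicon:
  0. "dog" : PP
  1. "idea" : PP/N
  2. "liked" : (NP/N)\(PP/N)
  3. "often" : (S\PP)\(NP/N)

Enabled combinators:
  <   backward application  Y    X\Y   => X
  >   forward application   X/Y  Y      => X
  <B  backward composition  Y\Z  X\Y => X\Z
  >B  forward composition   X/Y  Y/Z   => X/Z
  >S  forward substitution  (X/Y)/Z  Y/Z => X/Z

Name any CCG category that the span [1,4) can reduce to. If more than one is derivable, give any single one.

[0,4] S   <
  [0,1] "dog" : PP
  [1,4] S\PP   <
    [1,3] NP/N   <
      [1,2] "idea" : PP/N
      [2,3] "liked" : (NP/N)\(PP/N)
    [3,4] "often" : (S\PP)\(NP/N)

S\PP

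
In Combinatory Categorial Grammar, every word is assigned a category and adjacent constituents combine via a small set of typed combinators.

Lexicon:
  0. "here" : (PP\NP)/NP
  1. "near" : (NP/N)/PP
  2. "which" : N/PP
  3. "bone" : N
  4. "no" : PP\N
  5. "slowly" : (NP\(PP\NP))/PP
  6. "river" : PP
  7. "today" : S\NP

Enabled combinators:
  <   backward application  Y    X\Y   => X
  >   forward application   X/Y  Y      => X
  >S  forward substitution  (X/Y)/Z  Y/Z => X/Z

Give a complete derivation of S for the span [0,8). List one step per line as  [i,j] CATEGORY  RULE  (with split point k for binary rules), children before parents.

[0,8] S   <
  [0,7] NP   <
    [0,5] PP\NP   >
      [0,1] "here" : (PP\NP)/NP
      [1,5] NP   >
        [1,3] NP/PP   >S
          [1,2] "near" : (NP/N)/PP
          [2,3] "which" : N/PP
        [3,5] PP   <
          [3,4] "bone" : N
          [4,5] "no" : PP\N
    [5,7] NP\(PP\NP)   >
      [5,6] "slowly" : (NP\(PP\NP))/PP
      [6,7] "river" : PP
  [7,8] "today" : S\NP

[0,1] (PP\NP)/NP  lex  "here"
[1,2] (NP/N)/PP  lex  "near"
[2,3] N/PP  lex  "which"
[1,3] NP/PP  >S  k=2
[3,4] N  lex  "bone"
[4,5] PP\N  lex  "no"
[3,5] PP  <  k=4
[1,5] NP  >  k=3
[0,5] PP\NP  >  k=1
[5,6] (NP\(PP\NP))/PP  lex  "slowly"
[6,7] PP  lex  "river"
[5,7] NP\(PP\NP)  >  k=6
[0,7] NP  <  k=5
[7,8] S\NP  lex  "today"
[0,8] S  <  k=7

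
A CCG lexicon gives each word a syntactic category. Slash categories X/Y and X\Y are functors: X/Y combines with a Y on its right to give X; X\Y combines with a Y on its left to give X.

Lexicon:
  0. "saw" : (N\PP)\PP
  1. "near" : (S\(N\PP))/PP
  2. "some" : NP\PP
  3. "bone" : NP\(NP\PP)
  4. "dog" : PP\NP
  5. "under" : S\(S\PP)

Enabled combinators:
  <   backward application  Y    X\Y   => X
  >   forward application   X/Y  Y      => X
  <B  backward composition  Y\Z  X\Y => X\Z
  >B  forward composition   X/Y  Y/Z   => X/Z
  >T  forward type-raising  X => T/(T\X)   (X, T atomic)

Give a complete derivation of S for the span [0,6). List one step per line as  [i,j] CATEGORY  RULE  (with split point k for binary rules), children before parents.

[0,6] S   <
  [0,5] S\PP   <B
    [0,1] "saw" : (N\PP)\PP
    [1,5] S\(N\PP)   >
      [1,2] "near" : (S\(N\PP))/PP
      [2,5] PP   <
        [2,4] NP   <
          [2,3] "some" : NP\PP
          [3,4] "bone" : NP\(NP\PP)
        [4,5] "dog" : PP\NP
  [5,6] "under" : S\(S\PP)

[0,1] (N\PP)\PP  lex  "saw"
[1,2] (S\(N\PP))/PP  lex  "near"
[2,3] NP\PP  lex  "some"
[3,4] NP\(NP\PP)  lex  "bone"
[2,4] NP  <  k=3
[4,5] PP\NP  lex  "dog"
[2,5] PP  <  k=4
[1,5] S\(N\PP)  >  k=2
[0,5] S\PP  <B  k=1
[5,6] S\(S\PP)  lex  "under"
[0,6] S  <  k=5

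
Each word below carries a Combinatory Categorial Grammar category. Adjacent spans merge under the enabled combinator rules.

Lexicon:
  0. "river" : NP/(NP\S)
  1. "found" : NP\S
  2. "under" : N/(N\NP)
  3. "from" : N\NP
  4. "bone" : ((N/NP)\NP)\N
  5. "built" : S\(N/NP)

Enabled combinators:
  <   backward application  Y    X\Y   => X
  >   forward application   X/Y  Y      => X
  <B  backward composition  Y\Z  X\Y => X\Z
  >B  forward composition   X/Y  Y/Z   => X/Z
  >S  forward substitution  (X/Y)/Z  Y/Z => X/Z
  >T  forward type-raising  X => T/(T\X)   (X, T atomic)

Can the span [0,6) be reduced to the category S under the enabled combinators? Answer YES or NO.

[0,6] S   <
  [0,5] N/NP   <
    [0,2] NP   >
      [0,1] "river" : NP/(NP\S)
      [1,2] "found" : NP\S
    [2,5] (N/NP)\NP   <
      [2,4] N   >
        [2,3] "under" : N/(N\NP)
        [3,4] "from" : N\NP
      [4,5] "bone" : ((N/NP)\NP)\N
  [5,6] "built" : S\(N/NP)

YES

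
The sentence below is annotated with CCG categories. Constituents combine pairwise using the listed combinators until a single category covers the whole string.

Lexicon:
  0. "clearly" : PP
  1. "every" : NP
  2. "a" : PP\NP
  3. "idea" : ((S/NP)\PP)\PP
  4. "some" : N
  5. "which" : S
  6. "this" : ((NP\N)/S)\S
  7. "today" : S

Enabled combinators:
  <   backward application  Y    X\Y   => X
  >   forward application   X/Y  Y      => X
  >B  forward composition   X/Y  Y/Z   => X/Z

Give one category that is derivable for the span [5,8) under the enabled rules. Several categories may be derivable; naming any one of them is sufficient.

[0,8] S   >
  [0,4] S/NP   <
    [0,1] "clearly" : PP
    [1,4] (S/NP)\PP   <
      [1,3] PP   <
        [1,2] "every" : NP
        [2,3] "a" : PP\NP
      [3,4] "idea" : ((S/NP)\PP)\PP
  [4,8] NP   <
    [4,5] "some" : N
    [5,8] NP\N   >
      [5,7] (NP\N)/S   <
        [5,6] "which" : S
        [6,7] "this" : ((NP\N)/S)\S
      [7,8] "today" : S

NP\N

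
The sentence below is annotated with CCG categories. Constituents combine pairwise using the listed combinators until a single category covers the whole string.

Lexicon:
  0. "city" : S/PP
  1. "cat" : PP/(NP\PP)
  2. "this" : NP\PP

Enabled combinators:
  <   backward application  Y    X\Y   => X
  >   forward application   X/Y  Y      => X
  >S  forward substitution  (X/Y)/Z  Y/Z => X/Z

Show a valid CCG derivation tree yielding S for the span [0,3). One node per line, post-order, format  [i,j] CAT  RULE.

[0,3] S   >
  [0,1] "city" : S/PP
  [1,3] PP   >
    [1,2] "cat" : PP/(NP\PP)
    [2,3] "this" : NP\PP

[0,1] S/PP  lex  "city"
[1,2] PP/(NP\PP)  lex  "cat"
[2,3] NP\PP  lex  "this"
[1,3] PP  >  k=2
[0,3] S  >  k=1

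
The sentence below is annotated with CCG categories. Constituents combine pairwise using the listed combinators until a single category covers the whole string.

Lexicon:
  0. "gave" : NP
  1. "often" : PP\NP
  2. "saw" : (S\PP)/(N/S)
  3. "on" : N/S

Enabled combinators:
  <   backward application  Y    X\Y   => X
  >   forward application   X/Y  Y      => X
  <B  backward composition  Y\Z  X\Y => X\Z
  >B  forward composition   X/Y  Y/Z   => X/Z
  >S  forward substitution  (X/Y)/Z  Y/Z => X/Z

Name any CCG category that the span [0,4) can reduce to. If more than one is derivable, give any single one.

S

[0,4] S   <
  [0,2] PP   <
    [0,1] "gave" : NP
    [1,2] "often" : PP\NP
  [2,4] S\PP   >
    [2,3] "saw" : (S\PP)/(N/S)
    [3,4] "on" : N/S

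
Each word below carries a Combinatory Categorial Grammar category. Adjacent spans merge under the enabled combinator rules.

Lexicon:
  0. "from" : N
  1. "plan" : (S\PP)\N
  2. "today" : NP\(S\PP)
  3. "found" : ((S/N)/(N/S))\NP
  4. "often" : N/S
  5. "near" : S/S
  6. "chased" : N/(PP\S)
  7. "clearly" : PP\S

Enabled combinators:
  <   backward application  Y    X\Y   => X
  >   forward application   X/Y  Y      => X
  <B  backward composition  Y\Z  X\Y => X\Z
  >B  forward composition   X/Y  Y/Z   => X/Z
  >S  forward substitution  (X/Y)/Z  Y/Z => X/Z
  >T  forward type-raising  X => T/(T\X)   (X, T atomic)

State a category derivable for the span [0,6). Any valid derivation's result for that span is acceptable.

S/N

[0,8] S   >
  [0,6] S/N   >
    [0,4] (S/N)/(N/S)   <
      [0,3] NP   >
        [0,1] NP/(NP\N)   >T
          [0,1] "from" : N
        [1,3] NP\N   <B
          [1,2] "plan" : (S\PP)\N
          [2,3] "today" : NP\(S\PP)
      [3,4] "found" : ((S/N)/(N/S))\NP
    [4,6] N/S   >B
      [4,5] "often" : N/S
      [5,6] "near" : S/S
  [6,8] N   >
    [6,7] "chased" : N/(PP\S)
    [7,8] "clearly" : PP\S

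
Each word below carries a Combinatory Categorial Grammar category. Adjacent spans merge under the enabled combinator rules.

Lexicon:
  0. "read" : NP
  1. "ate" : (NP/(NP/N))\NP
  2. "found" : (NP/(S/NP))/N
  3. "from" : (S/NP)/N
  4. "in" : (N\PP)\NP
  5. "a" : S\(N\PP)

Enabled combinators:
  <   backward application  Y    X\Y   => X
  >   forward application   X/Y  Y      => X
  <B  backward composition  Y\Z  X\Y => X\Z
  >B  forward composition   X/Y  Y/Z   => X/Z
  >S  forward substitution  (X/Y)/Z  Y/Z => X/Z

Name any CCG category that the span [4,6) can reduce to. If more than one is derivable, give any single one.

[0,6] S   <
  [0,4] NP   >
    [0,2] NP/(NP/N)   <
      [0,1] "read" : NP
      [1,2] "ate" : (NP/(NP/N))\NP
    [2,4] NP/N   >S
      [2,3] "found" : (NP/(S/NP))/N
      [3,4] "from" : (S/NP)/N
  [4,6] S\NP   <B
    [4,5] "in" : (N\PP)\NP
    [5,6] "a" : S\(N\PP)

S\NP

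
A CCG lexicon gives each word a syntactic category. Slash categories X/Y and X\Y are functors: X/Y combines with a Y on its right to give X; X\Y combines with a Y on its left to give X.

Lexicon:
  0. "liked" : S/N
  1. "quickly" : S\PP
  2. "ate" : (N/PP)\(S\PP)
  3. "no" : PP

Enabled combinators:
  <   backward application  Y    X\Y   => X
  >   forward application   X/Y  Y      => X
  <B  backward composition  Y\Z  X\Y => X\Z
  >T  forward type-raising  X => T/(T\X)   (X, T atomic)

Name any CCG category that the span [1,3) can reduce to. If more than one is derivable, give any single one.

N/PP

[0,4] S   >
  [0,1] "liked" : S/N
  [1,4] N   >
    [1,3] N/PP   <
      [1,2] "quickly" : S\PP
      [2,3] "ate" : (N/PP)\(S\PP)
    [3,4] "no" : PP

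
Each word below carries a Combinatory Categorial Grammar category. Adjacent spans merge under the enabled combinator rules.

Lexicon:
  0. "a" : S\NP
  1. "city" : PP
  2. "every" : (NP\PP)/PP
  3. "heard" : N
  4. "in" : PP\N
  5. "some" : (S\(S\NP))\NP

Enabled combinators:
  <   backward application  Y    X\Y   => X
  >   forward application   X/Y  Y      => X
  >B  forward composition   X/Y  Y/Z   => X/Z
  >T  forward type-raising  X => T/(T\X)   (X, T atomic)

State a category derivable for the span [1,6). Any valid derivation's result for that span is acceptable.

[0,6] S   <
  [0,1] "a" : S\NP
  [1,6] S\(S\NP)   <
    [1,5] NP   >
      [1,2] NP/(NP\PP)   >T
        [1,2] "city" : PP
      [2,5] NP\PP   >
        [2,3] "every" : (NP\PP)/PP
        [3,5] PP   >
          [3,4] PP/(PP\N)   >T
            [3,4] "heard" : N
          [4,5] "in" : PP\N
    [5,6] "some" : (S\(S\NP))\NP

S\(S\NP)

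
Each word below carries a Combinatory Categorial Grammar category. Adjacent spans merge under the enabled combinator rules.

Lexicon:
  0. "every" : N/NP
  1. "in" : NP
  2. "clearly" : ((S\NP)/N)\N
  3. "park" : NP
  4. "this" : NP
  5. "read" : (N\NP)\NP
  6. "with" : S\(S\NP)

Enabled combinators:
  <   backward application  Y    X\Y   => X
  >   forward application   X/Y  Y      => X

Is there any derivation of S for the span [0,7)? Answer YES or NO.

[0,7] S   <
  [0,6] S\NP   >
    [0,3] (S\NP)/N   <
      [0,2] N   >
        [0,1] "every" : N/NP
        [1,2] "in" : NP
      [2,3] "clearly" : ((S\NP)/N)\N
    [3,6] N   <
      [3,4] "park" : NP
      [4,6] N\NP   <
        [4,5] "this" : NP
        [5,6] "read" : (N\NP)\NP
  [6,7] "with" : S\(S\NP)

YES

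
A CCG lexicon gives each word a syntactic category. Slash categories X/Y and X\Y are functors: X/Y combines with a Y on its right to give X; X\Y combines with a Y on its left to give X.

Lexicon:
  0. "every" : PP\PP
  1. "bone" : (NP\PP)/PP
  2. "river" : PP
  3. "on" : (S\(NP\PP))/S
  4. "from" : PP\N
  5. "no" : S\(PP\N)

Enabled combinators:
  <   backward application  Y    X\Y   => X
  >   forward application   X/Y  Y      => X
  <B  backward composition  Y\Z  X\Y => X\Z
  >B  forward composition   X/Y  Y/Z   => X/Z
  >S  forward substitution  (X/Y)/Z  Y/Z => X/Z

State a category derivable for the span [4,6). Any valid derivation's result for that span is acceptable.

S

[0,6] S   <
  [0,3] NP\PP   <B
    [0,1] "every" : PP\PP
    [1,3] NP\PP   >
      [1,2] "bone" : (NP\PP)/PP
      [2,3] "river" : PP
  [3,6] S\(NP\PP)   >
    [3,4] "on" : (S\(NP\PP))/S
    [4,6] S   <
      [4,5] "from" : PP\N
      [5,6] "no" : S\(PP\N)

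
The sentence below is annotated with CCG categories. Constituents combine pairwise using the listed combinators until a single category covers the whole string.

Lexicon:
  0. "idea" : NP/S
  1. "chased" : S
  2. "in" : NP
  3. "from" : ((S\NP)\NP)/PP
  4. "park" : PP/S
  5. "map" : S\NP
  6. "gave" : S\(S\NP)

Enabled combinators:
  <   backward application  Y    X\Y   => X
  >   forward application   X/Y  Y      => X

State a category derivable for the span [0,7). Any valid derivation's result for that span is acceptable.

[0,7] S   <
  [0,2] NP   >
    [0,1] "idea" : NP/S
    [1,2] "chased" : S
  [2,7] S\NP   <
    [2,3] "in" : NP
    [3,7] (S\NP)\NP   >
      [3,4] "from" : ((S\NP)\NP)/PP
      [4,7] PP   >
        [4,5] "park" : PP/S
        [5,7] S   <
          [5,6] "map" : S\NP
          [6,7] "gave" : S\(S\NP)

S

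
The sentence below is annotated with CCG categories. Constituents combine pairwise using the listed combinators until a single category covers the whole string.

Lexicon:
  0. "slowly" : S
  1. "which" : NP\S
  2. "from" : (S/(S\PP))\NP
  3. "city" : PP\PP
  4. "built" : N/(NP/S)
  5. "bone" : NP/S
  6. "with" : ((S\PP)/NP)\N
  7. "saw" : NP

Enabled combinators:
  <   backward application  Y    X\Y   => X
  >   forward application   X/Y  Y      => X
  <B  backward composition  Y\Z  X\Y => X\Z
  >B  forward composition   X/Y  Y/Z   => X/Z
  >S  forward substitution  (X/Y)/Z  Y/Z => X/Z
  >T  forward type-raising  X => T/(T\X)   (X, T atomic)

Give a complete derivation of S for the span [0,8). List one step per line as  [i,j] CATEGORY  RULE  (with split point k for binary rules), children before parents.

[0,8] S   >
  [0,3] S/(S\PP)   <
    [0,2] NP   >
      [0,1] NP/(NP\S)   >T
        [0,1] "slowly" : S
      [1,2] "which" : NP\S
    [2,3] "from" : (S/(S\PP))\NP
  [3,8] S\PP   <B
    [3,4] "city" : PP\PP
    [4,8] S\PP   >
      [4,7] (S\PP)/NP   <
        [4,6] N   >
          [4,5] "built" : N/(NP/S)
          [5,6] "bone" : NP/S
        [6,7] "with" : ((S\PP)/NP)\N
      [7,8] "saw" : NP

[0,1] S  lex  "slowly"
[0,1] NP/(NP\S)  >T
[1,2] NP\S  lex  "which"
[0,2] NP  >  k=1
[2,3] (S/(S\PP))\NP  lex  "from"
[0,3] S/(S\PP)  <  k=2
[3,4] PP\PP  lex  "city"
[4,5] N/(NP/S)  lex  "built"
[5,6] NP/S  lex  "bone"
[4,6] N  >  k=5
[6,7] ((S\PP)/NP)\N  lex  "with"
[4,7] (S\PP)/NP  <  k=6
[7,8] NP  lex  "saw"
[4,8] S\PP  >  k=7
[3,8] S\PP  <B  k=4
[0,8] S  >  k=3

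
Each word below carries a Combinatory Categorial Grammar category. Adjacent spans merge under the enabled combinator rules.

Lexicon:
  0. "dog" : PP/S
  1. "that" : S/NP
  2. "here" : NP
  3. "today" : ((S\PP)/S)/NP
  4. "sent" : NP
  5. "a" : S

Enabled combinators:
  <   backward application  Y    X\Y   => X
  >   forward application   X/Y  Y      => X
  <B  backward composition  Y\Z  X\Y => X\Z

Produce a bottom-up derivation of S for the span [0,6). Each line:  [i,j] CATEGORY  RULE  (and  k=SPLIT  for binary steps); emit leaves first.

[0,6] S   <
  [0,3] PP   >
    [0,1] "dog" : PP/S
    [1,3] S   >
      [1,2] "that" : S/NP
      [2,3] "here" : NP
  [3,6] S\PP   >
    [3,5] (S\PP)/S   >
      [3,4] "today" : ((S\PP)/S)/NP
      [4,5] "sent" : NP
    [5,6] "a" : S

[0,1] PP/S  lex  "dog"
[1,2] S/NP  lex  "that"
[2,3] NP  lex  "here"
[1,3] S  >  k=2
[0,3] PP  >  k=1
[3,4] ((S\PP)/S)/NP  lex  "today"
[4,5] NP  lex  "sent"
[3,5] (S\PP)/S  >  k=4
[5,6] S  lex  "a"
[3,6] S\PP  >  k=5
[0,6] S  <  k=3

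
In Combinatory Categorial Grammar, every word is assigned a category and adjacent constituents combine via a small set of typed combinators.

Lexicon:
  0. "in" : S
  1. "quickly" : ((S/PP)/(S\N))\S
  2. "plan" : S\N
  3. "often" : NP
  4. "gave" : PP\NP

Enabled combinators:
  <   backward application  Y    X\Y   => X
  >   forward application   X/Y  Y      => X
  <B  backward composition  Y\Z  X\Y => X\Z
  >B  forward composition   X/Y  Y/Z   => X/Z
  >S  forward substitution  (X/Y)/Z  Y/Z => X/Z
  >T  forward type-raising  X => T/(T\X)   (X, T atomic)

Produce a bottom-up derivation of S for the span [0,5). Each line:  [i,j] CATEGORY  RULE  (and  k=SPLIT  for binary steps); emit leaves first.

[0,5] S   >
  [0,3] S/PP   >
    [0,2] (S/PP)/(S\N)   <
      [0,1] "in" : S
      [1,2] "quickly" : ((S/PP)/(S\N))\S
    [2,3] "plan" : S\N
  [3,5] PP   >
    [3,4] PP/(PP\NP)   >T
      [3,4] "often" : NP
    [4,5] "gave" : PP\NP

[0,1] S  lex  "in"
[1,2] ((S/PP)/(S\N))\S  lex  "quickly"
[0,2] (S/PP)/(S\N)  <  k=1
[2,3] S\N  lex  "plan"
[0,3] S/PP  >  k=2
[3,4] NP  lex  "often"
[3,4] PP/(PP\NP)  >T
[4,5] PP\NP  lex  "gave"
[3,5] PP  >  k=4
[0,5] S  >  k=3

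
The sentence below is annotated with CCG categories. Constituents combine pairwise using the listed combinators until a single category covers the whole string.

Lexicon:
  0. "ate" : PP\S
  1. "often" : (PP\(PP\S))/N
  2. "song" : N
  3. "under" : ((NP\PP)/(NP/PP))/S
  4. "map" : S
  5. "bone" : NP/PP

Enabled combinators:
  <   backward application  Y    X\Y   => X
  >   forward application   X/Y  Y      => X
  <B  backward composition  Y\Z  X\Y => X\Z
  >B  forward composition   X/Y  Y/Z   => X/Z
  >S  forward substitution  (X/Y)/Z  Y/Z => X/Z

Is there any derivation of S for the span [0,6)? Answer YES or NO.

NO

PP\S (PP\(PP\S))/N N ((NP\PP)/(NP/PP))/S S NP/PP
CKY chart[0,6] = {NP}; S ∉ chart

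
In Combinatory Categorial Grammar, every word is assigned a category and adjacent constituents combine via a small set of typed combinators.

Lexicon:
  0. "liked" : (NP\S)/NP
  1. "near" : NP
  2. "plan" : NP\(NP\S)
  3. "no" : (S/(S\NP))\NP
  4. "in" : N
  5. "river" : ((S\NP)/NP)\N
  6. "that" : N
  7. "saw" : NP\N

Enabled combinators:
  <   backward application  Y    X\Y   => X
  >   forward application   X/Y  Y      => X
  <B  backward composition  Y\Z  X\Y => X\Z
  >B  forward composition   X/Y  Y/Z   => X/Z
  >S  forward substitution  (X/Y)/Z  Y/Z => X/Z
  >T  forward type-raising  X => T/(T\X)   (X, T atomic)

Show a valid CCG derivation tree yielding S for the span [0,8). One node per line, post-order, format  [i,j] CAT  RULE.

[0,1] (NP\S)/NP  lex  "liked"
[1,2] NP  lex  "near"
[0,2] NP\S  >  k=1
[2,3] NP\(NP\S)  lex  "plan"
[0,3] NP  <  k=2
[3,4] (S/(S\NP))\NP  lex  "no"
[0,4] S/(S\NP)  <  k=3
[4,5] N  lex  "in"
[5,6] ((S\NP)/NP)\N  lex  "river"
[4,6] (S\NP)/NP  <  k=5
[6,7] N  lex  "that"
[7,8] NP\N  lex  "saw"
[6,8] NP  <  k=7
[4,8] S\NP  >  k=6
[0,8] S  >  k=4

[0,8] S   >
  [0,4] S/(S\NP)   <
    [0,3] NP   <
      [0,2] NP\S   >
        [0,1] "liked" : (NP\S)/NP
        [1,2] "near" : NP
      [2,3] "plan" : NP\(NP\S)
    [3,4] "no" : (S/(S\NP))\NP
  [4,8] S\NP   >
    [4,6] (S\NP)/NP   <
      [4,5] "in" : N
      [5,6] "river" : ((S\NP)/NP)\N
    [6,8] NP   <
      [6,7] "that" : N
      [7,8] "saw" : NP\N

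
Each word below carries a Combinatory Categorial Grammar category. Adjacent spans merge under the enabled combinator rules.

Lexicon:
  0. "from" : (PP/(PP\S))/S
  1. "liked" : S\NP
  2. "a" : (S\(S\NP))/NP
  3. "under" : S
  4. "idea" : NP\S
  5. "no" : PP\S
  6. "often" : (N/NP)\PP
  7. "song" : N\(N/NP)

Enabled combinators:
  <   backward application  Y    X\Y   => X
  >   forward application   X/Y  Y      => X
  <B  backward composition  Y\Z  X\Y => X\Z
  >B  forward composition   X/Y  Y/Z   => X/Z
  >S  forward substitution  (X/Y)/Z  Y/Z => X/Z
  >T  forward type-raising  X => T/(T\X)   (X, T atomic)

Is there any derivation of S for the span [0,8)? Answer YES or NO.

NO

(PP/(PP\S))/S S\NP (S\(S\NP))/NP S NP\S PP\S (N/NP)\PP N\(N/NP)
CKY chart[0,8] = {(PP/(PP\S))/(S\N), N, N/(N\N), NP/(NP\N), PP/(PP\N), S/(S\N)}; S ∉ chart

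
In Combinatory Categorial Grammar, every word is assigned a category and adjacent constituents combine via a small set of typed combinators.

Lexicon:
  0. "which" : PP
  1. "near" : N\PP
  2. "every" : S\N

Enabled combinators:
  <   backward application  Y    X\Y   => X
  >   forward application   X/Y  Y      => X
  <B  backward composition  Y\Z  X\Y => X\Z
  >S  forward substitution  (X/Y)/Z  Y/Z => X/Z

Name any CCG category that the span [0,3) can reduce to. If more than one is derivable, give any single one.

S

[0,3] S   <
  [0,2] N   <
    [0,1] "which" : PP
    [1,2] "near" : N\PP
  [2,3] "every" : S\N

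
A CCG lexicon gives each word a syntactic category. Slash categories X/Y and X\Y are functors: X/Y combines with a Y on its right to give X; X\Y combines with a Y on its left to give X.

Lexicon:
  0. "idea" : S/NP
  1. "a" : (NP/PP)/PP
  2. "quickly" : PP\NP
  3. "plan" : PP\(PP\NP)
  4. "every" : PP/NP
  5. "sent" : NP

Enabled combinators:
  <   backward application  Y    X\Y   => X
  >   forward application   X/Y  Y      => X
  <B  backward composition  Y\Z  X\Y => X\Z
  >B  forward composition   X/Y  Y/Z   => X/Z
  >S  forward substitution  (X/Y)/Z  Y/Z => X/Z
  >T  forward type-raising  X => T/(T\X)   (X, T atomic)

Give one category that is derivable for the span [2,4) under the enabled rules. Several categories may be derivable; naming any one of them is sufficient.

PP

[0,6] S   >
  [0,4] S/PP   >B
    [0,1] "idea" : S/NP
    [1,4] NP/PP   >
      [1,2] "a" : (NP/PP)/PP
      [2,4] PP   <
        [2,3] "quickly" : PP\NP
        [3,4] "plan" : PP\(PP\NP)
  [4,6] PP   >
    [4,5] "every" : PP/NP
    [5,6] "sent" : NP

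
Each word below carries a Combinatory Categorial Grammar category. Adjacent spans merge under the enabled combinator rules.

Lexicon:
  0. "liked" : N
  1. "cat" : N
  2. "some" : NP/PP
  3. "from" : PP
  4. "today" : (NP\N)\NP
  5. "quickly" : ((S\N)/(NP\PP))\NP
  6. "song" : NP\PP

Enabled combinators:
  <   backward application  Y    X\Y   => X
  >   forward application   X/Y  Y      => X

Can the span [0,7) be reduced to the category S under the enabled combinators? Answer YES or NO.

YES

[0,7] S   <
  [0,1] "liked" : N
  [1,7] S\N   >
    [1,6] (S\N)/(NP\PP)   <
      [1,5] NP   <
        [1,2] "cat" : N
        [2,5] NP\N   <
          [2,4] NP   >
            [2,3] "some" : NP/PP
            [3,4] "from" : PP
          [4,5] "today" : (NP\N)\NP
      [5,6] "quickly" : ((S\N)/(NP\PP))\NP
    [6,7] "song" : NP\PP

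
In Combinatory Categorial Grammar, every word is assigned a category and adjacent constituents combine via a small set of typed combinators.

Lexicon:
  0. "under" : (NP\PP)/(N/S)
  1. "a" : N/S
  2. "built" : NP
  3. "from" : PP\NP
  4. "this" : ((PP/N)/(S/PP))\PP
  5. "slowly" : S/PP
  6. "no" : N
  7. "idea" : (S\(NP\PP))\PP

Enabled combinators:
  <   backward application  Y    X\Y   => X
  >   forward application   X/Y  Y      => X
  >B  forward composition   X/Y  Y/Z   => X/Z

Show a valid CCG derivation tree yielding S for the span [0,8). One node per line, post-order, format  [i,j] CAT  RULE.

[0,8] S   <
  [0,2] NP\PP   >
    [0,1] "under" : (NP\PP)/(N/S)
    [1,2] "a" : N/S
  [2,8] S\(NP\PP)   <
    [2,7] PP   >
      [2,6] PP/N   >
        [2,5] (PP/N)/(S/PP)   <
          [2,4] PP   <
            [2,3] "built" : NP
            [3,4] "from" : PP\NP
          [4,5] "this" : ((PP/N)/(S/PP))\PP
        [5,6] "slowly" : S/PP
      [6,7] "no" : N
    [7,8] "idea" : (S\(NP\PP))\PP

[0,1] (NP\PP)/(N/S)  lex  "under"
[1,2] N/S  lex  "a"
[0,2] NP\PP  >  k=1
[2,3] NP  lex  "built"
[3,4] PP\NP  lex  "from"
[2,4] PP  <  k=3
[4,5] ((PP/N)/(S/PP))\PP  lex  "this"
[2,5] (PP/N)/(S/PP)  <  k=4
[5,6] S/PP  lex  "slowly"
[2,6] PP/N  >  k=5
[6,7] N  lex  "no"
[2,7] PP  >  k=6
[7,8] (S\(NP\PP))\PP  lex  "idea"
[2,8] S\(NP\PP)  <  k=7
[0,8] S  <  k=2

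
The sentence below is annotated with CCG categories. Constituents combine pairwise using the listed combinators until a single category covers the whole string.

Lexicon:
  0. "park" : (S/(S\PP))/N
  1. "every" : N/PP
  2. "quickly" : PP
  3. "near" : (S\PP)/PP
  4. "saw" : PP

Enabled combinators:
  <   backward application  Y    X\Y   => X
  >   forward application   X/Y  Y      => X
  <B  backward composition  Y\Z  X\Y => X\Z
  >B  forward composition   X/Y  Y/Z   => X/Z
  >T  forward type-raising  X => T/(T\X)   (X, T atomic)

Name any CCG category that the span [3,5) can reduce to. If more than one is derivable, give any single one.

S\PP

[0,5] S   >
  [0,3] S/(S\PP)   >
    [0,1] "park" : (S/(S\PP))/N
    [1,3] N   >
      [1,2] "every" : N/PP
      [2,3] "quickly" : PP
  [3,5] S\PP   >
    [3,4] "near" : (S\PP)/PP
    [4,5] "saw" : PP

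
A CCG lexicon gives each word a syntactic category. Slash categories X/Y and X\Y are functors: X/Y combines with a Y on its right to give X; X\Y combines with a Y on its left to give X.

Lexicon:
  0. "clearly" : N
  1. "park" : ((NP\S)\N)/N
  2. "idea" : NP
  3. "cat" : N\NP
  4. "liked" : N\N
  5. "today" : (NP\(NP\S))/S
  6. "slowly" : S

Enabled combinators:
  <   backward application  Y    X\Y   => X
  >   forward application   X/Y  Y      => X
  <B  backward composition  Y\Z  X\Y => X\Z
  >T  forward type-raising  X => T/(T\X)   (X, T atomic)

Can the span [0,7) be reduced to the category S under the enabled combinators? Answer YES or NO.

NO

N ((NP\S)\N)/N NP N\NP N\N (NP\(NP\S))/S S
CKY chart[0,7] = {N/(N\NP), NP, NP/(NP\NP), PP/(PP\NP), S/(S\NP)}; S ∉ chart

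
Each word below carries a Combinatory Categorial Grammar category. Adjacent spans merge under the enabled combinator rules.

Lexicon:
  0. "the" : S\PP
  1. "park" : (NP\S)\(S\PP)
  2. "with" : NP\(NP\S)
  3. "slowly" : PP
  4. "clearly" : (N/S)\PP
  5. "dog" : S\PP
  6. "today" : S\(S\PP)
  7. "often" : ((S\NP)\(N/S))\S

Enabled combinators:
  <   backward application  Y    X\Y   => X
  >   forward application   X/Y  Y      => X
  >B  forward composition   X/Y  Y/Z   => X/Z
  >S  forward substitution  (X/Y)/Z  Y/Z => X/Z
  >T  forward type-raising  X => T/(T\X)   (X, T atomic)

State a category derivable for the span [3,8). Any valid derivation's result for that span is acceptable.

[0,8] S   <
  [0,3] NP   <
    [0,2] NP\S   <
      [0,1] "the" : S\PP
      [1,2] "park" : (NP\S)\(S\PP)
    [2,3] "with" : NP\(NP\S)
  [3,8] S\NP   <
    [3,5] N/S   <
      [3,4] "slowly" : PP
      [4,5] "clearly" : (N/S)\PP
    [5,8] (S\NP)\(N/S)   <
      [5,7] S   <
        [5,6] "dog" : S\PP
        [6,7] "today" : S\(S\PP)
      [7,8] "often" : ((S\NP)\(N/S))\S

S\NP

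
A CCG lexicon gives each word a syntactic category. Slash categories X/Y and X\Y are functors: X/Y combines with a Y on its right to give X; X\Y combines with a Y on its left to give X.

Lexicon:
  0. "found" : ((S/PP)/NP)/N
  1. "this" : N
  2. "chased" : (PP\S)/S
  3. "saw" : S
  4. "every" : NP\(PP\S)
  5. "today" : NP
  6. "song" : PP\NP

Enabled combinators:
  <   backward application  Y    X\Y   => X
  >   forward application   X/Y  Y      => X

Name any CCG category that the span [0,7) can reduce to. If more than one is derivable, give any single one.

S

[0,7] S   >
  [0,5] S/PP   >
    [0,2] (S/PP)/NP   >
      [0,1] "found" : ((S/PP)/NP)/N
      [1,2] "this" : N
    [2,5] NP   <
      [2,4] PP\S   >
        [2,3] "chased" : (PP\S)/S
        [3,4] "saw" : S
      [4,5] "every" : NP\(PP\S)
  [5,7] PP   <
    [5,6] "today" : NP
    [6,7] "song" : PP\NP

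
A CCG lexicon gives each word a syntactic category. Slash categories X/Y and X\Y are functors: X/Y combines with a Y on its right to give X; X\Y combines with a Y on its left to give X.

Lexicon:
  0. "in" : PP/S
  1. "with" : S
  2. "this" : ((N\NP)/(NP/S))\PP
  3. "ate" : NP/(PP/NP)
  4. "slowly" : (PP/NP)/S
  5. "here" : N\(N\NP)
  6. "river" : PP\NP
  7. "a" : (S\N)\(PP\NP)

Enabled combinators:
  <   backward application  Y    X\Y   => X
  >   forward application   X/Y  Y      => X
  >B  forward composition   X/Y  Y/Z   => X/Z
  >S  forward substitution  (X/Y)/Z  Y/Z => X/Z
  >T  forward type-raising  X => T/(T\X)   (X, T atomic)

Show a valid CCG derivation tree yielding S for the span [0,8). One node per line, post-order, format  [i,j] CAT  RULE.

[0,1] PP/S  lex  "in"
[1,2] S  lex  "with"
[0,2] PP  >  k=1
[2,3] ((N\NP)/(NP/S))\PP  lex  "this"
[0,3] (N\NP)/(NP/S)  <  k=2
[3,4] NP/(PP/NP)  lex  "ate"
[4,5] (PP/NP)/S  lex  "slowly"
[3,5] NP/S  >B  k=4
[0,5] N\NP  >  k=3
[5,6] N\(N\NP)  lex  "here"
[0,6] N  <  k=5
[6,7] PP\NP  lex  "river"
[7,8] (S\N)\(PP\NP)  lex  "a"
[6,8] S\N  <  k=7
[0,8] S  <  k=6

[0,8] S   <
  [0,6] N   <
    [0,5] N\NP   >
      [0,3] (N\NP)/(NP/S)   <
        [0,2] PP   >
          [0,1] "in" : PP/S
          [1,2] "with" : S
        [2,3] "this" : ((N\NP)/(NP/S))\PP
      [3,5] NP/S   >B
        [3,4] "ate" : NP/(PP/NP)
        [4,5] "slowly" : (PP/NP)/S
    [5,6] "here" : N\(N\NP)
  [6,8] S\N   <
    [6,7] "river" : PP\NP
    [7,8] "a" : (S\N)\(PP\NP)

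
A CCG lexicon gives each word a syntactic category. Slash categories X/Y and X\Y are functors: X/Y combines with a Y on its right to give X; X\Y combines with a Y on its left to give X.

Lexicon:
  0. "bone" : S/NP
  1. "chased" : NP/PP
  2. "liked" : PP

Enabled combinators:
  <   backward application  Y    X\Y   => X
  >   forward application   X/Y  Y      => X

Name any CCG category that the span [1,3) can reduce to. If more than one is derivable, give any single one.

NP

[0,3] S   >
  [0,1] "bone" : S/NP
  [1,3] NP   >
    [1,2] "chased" : NP/PP
    [2,3] "liked" : PP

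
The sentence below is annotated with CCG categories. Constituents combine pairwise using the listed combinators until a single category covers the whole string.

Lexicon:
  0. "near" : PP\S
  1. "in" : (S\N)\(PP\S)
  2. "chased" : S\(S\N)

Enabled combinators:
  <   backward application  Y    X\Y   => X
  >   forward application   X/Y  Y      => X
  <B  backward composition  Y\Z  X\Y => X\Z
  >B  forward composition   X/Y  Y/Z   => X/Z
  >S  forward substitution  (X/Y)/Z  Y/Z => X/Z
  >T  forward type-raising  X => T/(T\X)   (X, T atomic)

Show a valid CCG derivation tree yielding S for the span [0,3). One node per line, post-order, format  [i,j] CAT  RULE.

[0,3] S   <
  [0,2] S\N   <
    [0,1] "near" : PP\S
    [1,2] "in" : (S\N)\(PP\S)
  [2,3] "chased" : S\(S\N)

[0,1] PP\S  lex  "near"
[1,2] (S\N)\(PP\S)  lex  "in"
[0,2] S\N  <  k=1
[2,3] S\(S\N)  lex  "chased"
[0,3] S  <  k=2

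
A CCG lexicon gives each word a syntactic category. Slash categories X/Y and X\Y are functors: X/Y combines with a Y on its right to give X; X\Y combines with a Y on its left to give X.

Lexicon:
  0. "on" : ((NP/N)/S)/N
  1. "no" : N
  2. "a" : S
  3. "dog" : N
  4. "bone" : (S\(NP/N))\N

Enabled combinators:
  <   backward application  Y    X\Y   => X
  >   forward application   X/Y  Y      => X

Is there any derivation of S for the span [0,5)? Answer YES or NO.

YES

[0,5] S   <
  [0,3] NP/N   >
    [0,2] (NP/N)/S   >
      [0,1] "on" : ((NP/N)/S)/N
      [1,2] "no" : N
    [2,3] "a" : S
  [3,5] S\(NP/N)   <
    [3,4] "dog" : N
    [4,5] "bone" : (S\(NP/N))\N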